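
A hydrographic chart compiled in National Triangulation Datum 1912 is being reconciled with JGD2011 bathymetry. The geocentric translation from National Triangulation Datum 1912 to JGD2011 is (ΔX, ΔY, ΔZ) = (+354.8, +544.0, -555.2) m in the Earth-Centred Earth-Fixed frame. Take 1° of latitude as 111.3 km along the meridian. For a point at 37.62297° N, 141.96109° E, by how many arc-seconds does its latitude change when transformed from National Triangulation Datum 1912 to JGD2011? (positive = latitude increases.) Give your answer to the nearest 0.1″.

Δφ = -15.3″

sin φ = 0.610463, cos φ = 0.792045, sin λ = 0.616196, cos λ = -0.787592.
North component: ΔN = −sin φ cos λ·ΔX − sin φ sin λ·ΔY + cos φ·ΔZ = −(0.610463)(-0.787592)(354.8) − (0.610463)(0.616196)(544.0) + (0.792045)(-555.2) = -473.79 m.
1° of latitude spans 111300 m, so Δφ = -473.79 / 111300 × 3600 = -15.325″.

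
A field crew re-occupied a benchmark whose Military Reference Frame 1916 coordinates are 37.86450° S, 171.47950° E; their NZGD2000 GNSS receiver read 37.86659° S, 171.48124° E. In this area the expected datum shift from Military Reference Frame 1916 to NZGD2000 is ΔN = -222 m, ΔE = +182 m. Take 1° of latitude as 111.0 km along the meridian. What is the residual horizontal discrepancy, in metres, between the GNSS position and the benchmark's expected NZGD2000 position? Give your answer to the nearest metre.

Observed coordinate differences: Δφ = -0.00209°, Δλ = +0.00174°.
Converting to metres (1° lat = 111000 m, cos φ = 0.789465): observed ΔN = -232.0 m, observed ΔE = 152.5 m.
Subtracting the expected shift leaves a residual of -232.0 − (-222) = -10.0 m north and 152.5 − (182) = -29.5 m east.
Residual distance = √((-10.0)² + (-29.5)²) = 31.2 m.

31 m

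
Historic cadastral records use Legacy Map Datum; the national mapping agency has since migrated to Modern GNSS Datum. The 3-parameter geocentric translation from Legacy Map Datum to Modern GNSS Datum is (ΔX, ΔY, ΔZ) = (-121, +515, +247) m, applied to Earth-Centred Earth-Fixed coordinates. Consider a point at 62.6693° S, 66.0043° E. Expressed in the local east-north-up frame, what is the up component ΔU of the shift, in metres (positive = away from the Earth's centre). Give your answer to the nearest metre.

At φ = -62.6693°, λ = 66.0043°: sin φ = -0.888371, cos φ = 0.459126, sin λ = 0.913576, cos λ = 0.406668.
ΔU = cos φ cos λ·ΔX + cos φ sin λ·ΔY + sin φ·ΔZ = (0.459126)(0.406668)(-121) + (0.459126)(0.913576)(515) + (-0.888371)(247) = -26.01 m.

ΔU = -26 m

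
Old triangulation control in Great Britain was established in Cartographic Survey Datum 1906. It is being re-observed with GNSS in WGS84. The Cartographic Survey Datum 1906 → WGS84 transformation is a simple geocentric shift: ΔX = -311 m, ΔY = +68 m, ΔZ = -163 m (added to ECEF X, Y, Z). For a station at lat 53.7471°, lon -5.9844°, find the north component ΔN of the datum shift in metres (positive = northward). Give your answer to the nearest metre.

At φ = 53.7471°, λ = -5.9844°: sin φ = 0.806415, cos φ = 0.591350, sin λ = -0.104258, cos λ = 0.994550.
ΔN = −sin φ cos λ·ΔX − sin φ sin λ·ΔY + cos φ·ΔZ = −(0.806415)(0.994550)(-311) − (0.806415)(-0.104258)(68) + (0.591350)(-163) = 158.76 m.

ΔN = 159 m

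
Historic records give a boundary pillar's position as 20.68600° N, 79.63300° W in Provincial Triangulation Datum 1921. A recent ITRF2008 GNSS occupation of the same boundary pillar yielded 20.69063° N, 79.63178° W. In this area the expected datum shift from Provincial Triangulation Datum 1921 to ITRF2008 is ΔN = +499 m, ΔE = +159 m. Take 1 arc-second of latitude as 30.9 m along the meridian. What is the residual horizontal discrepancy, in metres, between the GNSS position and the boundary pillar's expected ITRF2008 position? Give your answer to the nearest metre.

36 m

Observed coordinate differences: Δφ = +0.00463°, Δλ = +0.00122°.
Converting to metres (1° lat = 111240 m, cos φ = 0.935530): observed ΔN = 515.0 m, observed ΔE = 127.0 m.
Subtracting the expected shift leaves a residual of 515.0 − (499) = 16.0 m north and 127.0 − (159) = -32.0 m east.
Residual distance = √(16.0² + (-32.0)²) = 35.8 m.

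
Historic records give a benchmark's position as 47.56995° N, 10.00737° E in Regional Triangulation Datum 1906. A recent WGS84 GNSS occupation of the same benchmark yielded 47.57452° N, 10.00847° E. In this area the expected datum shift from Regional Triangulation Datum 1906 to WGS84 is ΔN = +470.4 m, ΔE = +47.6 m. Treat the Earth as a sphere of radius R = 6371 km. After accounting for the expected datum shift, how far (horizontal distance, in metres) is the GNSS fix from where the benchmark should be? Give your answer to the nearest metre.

Observed coordinate differences: Δφ = +0.00457°, Δλ = +0.00110°.
Converting to metres (1° lat = 111195 m, cos φ = 0.674690): observed ΔN = 508.2 m, observed ΔE = 82.5 m.
Subtracting the expected shift leaves a residual of 508.2 − (470.4) = 37.8 m north and 82.5 − (47.6) = 34.9 m east.
Residual distance = √(37.8² + 34.9²) = 51.4 m.

51 m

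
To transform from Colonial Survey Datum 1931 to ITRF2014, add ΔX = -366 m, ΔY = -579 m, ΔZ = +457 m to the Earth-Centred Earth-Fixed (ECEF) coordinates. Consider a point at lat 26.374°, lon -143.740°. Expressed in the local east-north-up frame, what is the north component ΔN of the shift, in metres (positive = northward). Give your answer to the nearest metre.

At φ = 26.374°, λ = -143.740°: sin φ = 0.444229, cos φ = 0.895913, sin λ = -0.591450, cos λ = -0.806341.
ΔN = −sin φ cos λ·ΔX − sin φ sin λ·ΔY + cos φ·ΔZ = −(0.444229)(-0.806341)(-366) − (0.444229)(-0.591450)(-579) + (0.895913)(457) = 126.21 m.

ΔN = 126 m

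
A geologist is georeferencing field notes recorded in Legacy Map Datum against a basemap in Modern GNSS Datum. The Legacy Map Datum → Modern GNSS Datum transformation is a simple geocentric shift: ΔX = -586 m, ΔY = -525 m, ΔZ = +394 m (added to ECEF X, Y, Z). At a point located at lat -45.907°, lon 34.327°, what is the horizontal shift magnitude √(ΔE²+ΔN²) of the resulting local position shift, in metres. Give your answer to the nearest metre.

304 m

At φ = -45.907°, λ = 34.327°: sin φ = -0.718211, cos φ = 0.695825, sin λ = 0.563915, cos λ = 0.825833.
ΔE = −sin λ·ΔX + cos λ·ΔY = −(0.563915)·(-586) + (0.825833)·(-525) = -103.11 m.
ΔN = −sin φ cos λ·ΔX − sin φ sin λ·ΔY + cos φ·ΔZ = −(-0.718211)(0.825833)(-586) − (-0.718211)(0.563915)(-525) + (0.695825)(394) = -286.05 m.
Horizontal magnitude = √(ΔE² + ΔN²) = √((-103.11)² + (-286.05)²) = 304.06 m.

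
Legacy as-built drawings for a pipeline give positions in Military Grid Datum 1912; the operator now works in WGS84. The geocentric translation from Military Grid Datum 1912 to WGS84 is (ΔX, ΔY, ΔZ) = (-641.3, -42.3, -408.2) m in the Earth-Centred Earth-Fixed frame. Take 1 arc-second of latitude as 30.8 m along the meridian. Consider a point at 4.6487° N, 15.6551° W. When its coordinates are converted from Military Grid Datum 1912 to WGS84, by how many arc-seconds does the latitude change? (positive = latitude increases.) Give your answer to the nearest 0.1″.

sin φ = 0.081046, cos φ = 0.996710, sin λ = -0.269846, cos λ = 0.962904.
North component: ΔN = −sin φ cos λ·ΔX − sin φ sin λ·ΔY + cos φ·ΔZ = −(0.081046)(0.962904)(-641.3) − (0.081046)(-0.269846)(-42.3) + (0.996710)(-408.2) = -357.74 m.
1° of latitude spans 3600 × 30.80 = 110880 m, so Δφ = -357.74 / 110880 × 3600 = -11.615″.

Δφ = -11.6″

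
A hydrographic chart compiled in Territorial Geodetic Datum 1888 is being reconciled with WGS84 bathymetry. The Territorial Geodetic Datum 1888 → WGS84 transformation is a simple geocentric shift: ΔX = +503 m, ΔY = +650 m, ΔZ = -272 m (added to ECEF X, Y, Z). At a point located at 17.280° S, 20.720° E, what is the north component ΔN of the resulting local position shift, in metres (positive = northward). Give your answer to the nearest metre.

ΔN = -52 m

The local north axis is (−sin φ cos λ, −sin φ sin λ, cos φ), giving ΔN = 139.748 + 68.311 − 259.723 = -51.66 m.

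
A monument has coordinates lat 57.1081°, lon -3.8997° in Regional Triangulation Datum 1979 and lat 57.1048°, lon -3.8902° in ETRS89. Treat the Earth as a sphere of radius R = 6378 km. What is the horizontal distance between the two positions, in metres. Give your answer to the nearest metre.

Δφ = 57.1048° − 57.1081° = -0.0033°; Δλ = -3.8902° − -3.8997° = +0.0095°.
1° along a meridian = πR/180 = 111317 m.
ΔN = Δφ × 111317 = -367.3 m; ΔE = Δλ × 111317 × cos(57.1081°) = +0.0095 × 111317 × 0.543056 = 574.3 m.
Distance = √(ΔE² + ΔN²) = √(574.3² + (-367.3)²) = 681.7 m.

682 m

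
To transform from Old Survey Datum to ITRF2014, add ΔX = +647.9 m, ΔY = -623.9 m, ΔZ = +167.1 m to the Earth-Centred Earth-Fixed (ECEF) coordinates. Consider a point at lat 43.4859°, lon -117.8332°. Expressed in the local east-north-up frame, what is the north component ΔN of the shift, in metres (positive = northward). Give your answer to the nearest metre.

ΔN = -50 m

At φ = 43.4859°, λ = -117.8332°: sin φ = 0.688176, cos φ = 0.725544, sin λ = -0.884311, cos λ = -0.466899.
ΔN = −sin φ cos λ·ΔX − sin φ sin λ·ΔY + cos φ·ΔZ = −(0.688176)(-0.466899)(647.9) − (0.688176)(-0.884311)(-623.9) + (0.725544)(167.1) = -50.27 m.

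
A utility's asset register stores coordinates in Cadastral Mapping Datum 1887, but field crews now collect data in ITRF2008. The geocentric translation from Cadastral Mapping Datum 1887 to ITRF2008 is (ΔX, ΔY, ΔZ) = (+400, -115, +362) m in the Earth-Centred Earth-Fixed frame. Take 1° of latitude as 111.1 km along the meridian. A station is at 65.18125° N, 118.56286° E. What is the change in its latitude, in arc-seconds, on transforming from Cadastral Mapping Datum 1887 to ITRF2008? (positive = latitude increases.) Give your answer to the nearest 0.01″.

Δφ = 13.52″

sin φ = 0.907640, cos φ = 0.419749, sin λ = 0.878293, cos λ = -0.478123.
North component: ΔN = −sin φ cos λ·ΔX − sin φ sin λ·ΔY + cos φ·ΔZ = −(0.907640)(-0.478123)(400) − (0.907640)(0.878293)(-115) + (0.419749)(362) = 417.21 m.
1° of latitude spans 111100 m, so Δφ = 417.21 / 111100 × 3600 = 13.519″.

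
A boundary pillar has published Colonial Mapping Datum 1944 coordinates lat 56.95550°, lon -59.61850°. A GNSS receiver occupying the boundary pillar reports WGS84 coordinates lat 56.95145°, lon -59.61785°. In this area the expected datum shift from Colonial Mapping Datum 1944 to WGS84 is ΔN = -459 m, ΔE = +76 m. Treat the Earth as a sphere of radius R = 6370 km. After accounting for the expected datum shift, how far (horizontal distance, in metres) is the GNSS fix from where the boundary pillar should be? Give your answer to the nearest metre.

Observed coordinate differences: Δφ = -0.00405°, Δλ = +0.00065°.
Converting to metres (1° lat = 111177 m, cos φ = 0.545290): observed ΔN = -450.3 m, observed ΔE = 39.4 m.
Subtracting the expected shift leaves a residual of -450.3 − (-459) = 8.7 m north and 39.4 − (76) = -36.6 m east.
Residual distance = √(8.7² + (-36.6)²) = 37.6 m.

38 m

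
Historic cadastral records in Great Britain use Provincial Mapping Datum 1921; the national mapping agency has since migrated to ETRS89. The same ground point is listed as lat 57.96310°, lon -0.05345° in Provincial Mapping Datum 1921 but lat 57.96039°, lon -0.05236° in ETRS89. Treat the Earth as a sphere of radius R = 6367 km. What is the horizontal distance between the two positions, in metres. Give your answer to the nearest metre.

308 m

Δφ = 57.96039° − 57.96310° = -0.00271°; Δλ = -0.05236° − -0.05345° = +0.00109°.
1° along a meridian = πR/180 = 111125 m.
ΔN = Δφ × 111125 = -301.1 m; ΔE = Δλ × 111125 × cos(57.96310°) = +0.00109 × 111125 × 0.530465 = 64.3 m.
Distance = √(ΔE² + ΔN²) = √(64.3² + (-301.1)²) = 307.9 m.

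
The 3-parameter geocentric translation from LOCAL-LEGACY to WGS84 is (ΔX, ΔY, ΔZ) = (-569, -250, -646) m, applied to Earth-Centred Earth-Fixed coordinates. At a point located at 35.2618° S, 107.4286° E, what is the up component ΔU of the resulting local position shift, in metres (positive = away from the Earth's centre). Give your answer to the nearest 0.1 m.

ΔU = 317.3 m

At φ = -35.2618°, λ = 107.4286°: sin φ = -0.577313, cos φ = 0.816523, sin λ = 0.954091, cos λ = -0.299517.
ΔU = cos φ cos λ·ΔX + cos φ sin λ·ΔY + sin φ·ΔZ = (0.816523)(-0.299517)(-569) + (0.816523)(0.954091)(-250) + (-0.577313)(-646) = 317.34 m.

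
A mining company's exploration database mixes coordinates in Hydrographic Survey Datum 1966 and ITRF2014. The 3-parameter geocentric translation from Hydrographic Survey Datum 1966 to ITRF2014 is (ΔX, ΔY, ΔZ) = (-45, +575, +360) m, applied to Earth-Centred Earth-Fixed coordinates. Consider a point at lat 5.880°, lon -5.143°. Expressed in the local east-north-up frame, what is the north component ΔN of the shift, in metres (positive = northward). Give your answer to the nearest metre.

ΔN = 368 m

At φ = 5.880°, λ = -5.143°: sin φ = 0.102445, cos φ = 0.994739, sin λ = -0.089642, cos λ = 0.995974.
ΔN = −sin φ cos λ·ΔX − sin φ sin λ·ΔY + cos φ·ΔZ = −(0.102445)(0.995974)(-45) − (0.102445)(-0.089642)(575) + (0.994739)(360) = 367.98 m.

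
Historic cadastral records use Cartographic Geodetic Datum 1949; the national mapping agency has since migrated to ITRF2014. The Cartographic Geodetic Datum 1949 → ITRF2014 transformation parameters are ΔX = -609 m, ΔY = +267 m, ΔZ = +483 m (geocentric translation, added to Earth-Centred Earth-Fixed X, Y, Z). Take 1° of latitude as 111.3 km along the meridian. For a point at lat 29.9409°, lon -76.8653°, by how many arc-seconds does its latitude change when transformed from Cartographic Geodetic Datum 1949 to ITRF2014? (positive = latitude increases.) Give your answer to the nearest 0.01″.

Δφ = 19.97″

sin φ = 0.499106, cos φ = 0.866541, sin λ = -0.973839, cos λ = 0.227241.
North component: ΔN = −sin φ cos λ·ΔX − sin φ sin λ·ΔY + cos φ·ΔZ = −(0.499106)(0.227241)(-609) − (0.499106)(-0.973839)(267) + (0.866541)(483) = 617.39 m.
1° of latitude spans 111300 m, so Δφ = 617.39 / 111300 × 3600 = 19.969″.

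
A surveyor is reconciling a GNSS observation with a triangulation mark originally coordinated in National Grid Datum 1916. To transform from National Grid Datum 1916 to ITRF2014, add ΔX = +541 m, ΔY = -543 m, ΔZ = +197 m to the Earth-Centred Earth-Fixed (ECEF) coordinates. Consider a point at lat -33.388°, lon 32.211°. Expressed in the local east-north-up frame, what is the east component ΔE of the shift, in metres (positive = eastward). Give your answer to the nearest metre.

ΔE = -748 m

The local east axis at (φ, λ) is (−sin λ, cos λ, 0), so ΔE = −sin(32.211°)·541 + cos(32.211°)·(-543) = -747.80 m.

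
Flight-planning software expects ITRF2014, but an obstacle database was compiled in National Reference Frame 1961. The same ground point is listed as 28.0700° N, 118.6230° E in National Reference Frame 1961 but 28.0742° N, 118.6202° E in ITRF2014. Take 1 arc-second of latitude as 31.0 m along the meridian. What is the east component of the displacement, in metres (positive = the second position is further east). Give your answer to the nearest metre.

ΔE = -276 m

Δφ = 28.0742° − 28.0700° = +0.0042°; Δλ = 118.6202° − 118.6230° = -0.0028°.
1° of latitude = 3600 × 31.00 = 111600 m.
ΔN = Δφ × 111600 = 468.7 m; ΔE = Δλ × 111600 × cos(28.0700°) = -0.0028 × 111600 × 0.882373 = -275.7 m.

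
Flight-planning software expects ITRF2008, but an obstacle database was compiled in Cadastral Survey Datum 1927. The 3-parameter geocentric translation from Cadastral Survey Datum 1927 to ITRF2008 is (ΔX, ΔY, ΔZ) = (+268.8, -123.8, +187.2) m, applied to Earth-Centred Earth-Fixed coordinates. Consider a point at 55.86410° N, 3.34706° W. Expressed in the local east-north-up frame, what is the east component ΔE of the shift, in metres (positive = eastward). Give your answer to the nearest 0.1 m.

ΔE = -107.9 m

The local east axis at (φ, λ) is (−sin λ, cos λ, 0), so ΔE = −sin(-3.34706°)·268.8 + cos(-3.34706°)·(-123.8) = -107.90 m.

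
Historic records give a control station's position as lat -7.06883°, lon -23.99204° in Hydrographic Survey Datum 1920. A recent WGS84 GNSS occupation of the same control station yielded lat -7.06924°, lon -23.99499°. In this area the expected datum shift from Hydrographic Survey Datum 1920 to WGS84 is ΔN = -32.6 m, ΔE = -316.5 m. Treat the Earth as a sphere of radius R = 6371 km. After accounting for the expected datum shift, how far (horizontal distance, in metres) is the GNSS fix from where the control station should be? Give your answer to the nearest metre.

16 m

Observed coordinate differences: Δφ = -0.00041°, Δλ = -0.00295°.
Converting to metres (1° lat = 111195 m, cos φ = 0.992399): observed ΔN = -45.6 m, observed ΔE = -325.5 m.
Subtracting the expected shift leaves a residual of -45.6 − (-32.6) = -13.0 m north and -325.5 − (-316.5) = -9.0 m east.
Residual distance = √((-13.0)² + (-9.0)²) = 15.8 m.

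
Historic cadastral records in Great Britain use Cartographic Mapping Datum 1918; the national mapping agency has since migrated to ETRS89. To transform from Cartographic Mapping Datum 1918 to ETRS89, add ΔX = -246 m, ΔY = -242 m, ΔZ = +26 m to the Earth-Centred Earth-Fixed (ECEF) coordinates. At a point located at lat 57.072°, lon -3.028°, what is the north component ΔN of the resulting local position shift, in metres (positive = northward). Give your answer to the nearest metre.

The local north axis is (−sin φ cos λ, −sin φ sin λ, cos φ), giving ΔN = 206.193 − 10.730 + 14.133 = 209.60 m.

ΔN = 210 m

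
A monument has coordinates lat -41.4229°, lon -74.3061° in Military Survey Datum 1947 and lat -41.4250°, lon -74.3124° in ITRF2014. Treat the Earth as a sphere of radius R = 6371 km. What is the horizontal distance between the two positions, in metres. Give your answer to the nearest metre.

Δφ = -41.4250° − -41.4229° = -0.0021°; Δλ = -74.3124° − -74.3061° = -0.0063°.
1° along a meridian = πR/180 = 111195 m.
ΔN = Δφ × 111195 = -233.5 m; ΔE = Δλ × 111195 × cos(-41.4229°) = -0.0063 × 111195 × 0.749847 = -525.3 m.
Distance = √(ΔE² + ΔN²) = √((-525.3)² + (-233.5)²) = 574.9 m.

575 m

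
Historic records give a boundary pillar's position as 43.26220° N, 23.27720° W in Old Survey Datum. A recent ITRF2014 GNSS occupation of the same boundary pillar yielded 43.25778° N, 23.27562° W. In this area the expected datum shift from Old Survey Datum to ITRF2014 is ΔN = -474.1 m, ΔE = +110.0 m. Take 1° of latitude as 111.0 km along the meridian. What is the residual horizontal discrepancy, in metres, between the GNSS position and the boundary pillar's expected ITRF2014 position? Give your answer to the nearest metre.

24 m

Observed coordinate differences: Δφ = -0.00442°, Δλ = +0.00158°.
Converting to metres (1° lat = 111000 m, cos φ = 0.728225): observed ΔN = -490.6 m, observed ΔE = 127.7 m.
Subtracting the expected shift leaves a residual of -490.6 − (-474.1) = -16.5 m north and 127.7 − (110.0) = 17.7 m east.
Residual distance = √((-16.5)² + 17.7²) = 24.2 m.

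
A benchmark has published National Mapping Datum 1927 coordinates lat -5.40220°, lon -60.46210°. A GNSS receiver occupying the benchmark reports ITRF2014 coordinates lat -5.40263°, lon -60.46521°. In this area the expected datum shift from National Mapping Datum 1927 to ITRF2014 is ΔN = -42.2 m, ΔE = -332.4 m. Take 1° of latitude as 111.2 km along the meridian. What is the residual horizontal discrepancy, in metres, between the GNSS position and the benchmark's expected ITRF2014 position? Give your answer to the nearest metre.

13 m

Observed coordinate differences: Δφ = -0.00043°, Δλ = -0.00311°.
Converting to metres (1° lat = 111200 m, cos φ = 0.995558): observed ΔN = -47.8 m, observed ΔE = -344.3 m.
Subtracting the expected shift leaves a residual of -47.8 − (-42.2) = -5.6 m north and -344.3 − (-332.4) = -11.9 m east.
Residual distance = √((-5.6)² + (-11.9)²) = 13.2 m.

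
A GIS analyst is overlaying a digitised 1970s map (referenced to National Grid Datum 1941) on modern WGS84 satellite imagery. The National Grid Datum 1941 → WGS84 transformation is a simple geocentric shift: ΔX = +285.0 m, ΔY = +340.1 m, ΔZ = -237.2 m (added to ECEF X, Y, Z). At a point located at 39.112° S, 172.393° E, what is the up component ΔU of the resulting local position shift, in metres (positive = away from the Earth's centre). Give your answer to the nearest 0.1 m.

The local up (radial) axis is (cos φ cos λ, cos φ sin λ, sin φ), giving ΔU = -219.189 + 34.933 + 149.635 = -34.62 m.

ΔU = -34.6 m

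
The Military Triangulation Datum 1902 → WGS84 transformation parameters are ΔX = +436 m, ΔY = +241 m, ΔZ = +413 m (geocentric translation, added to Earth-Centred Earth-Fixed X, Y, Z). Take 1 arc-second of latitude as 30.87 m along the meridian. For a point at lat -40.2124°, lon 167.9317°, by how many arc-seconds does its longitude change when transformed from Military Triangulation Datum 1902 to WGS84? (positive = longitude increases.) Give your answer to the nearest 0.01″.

Δλ = -13.86″

sin φ = -0.645623, cos φ = 0.763656, sin λ = 0.209078, cos λ = -0.977899.
East component: ΔE = −sin λ·ΔX + cos λ·ΔY = −(0.209078)(436) + (-0.977899)(241) = -326.83 m.
1° of latitude spans 3600 × 30.87 = 111132 m; at latitude φ, 1° of longitude spans that × cos φ = 84866.7 m, so Δλ = -326.83 / 84866.7 × 3600 = -13.864″.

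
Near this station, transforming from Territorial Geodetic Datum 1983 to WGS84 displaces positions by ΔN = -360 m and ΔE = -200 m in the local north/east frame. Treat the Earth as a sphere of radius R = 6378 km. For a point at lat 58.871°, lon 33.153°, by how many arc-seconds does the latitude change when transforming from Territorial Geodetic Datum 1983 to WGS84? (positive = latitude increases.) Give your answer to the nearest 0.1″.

Δφ = -11.6″

On a sphere of radius R, 1 rad of latitude = R, so Δφ = ΔN / R = -360.0 / 6378000 = -5.6444e-05 rad = -11.642″.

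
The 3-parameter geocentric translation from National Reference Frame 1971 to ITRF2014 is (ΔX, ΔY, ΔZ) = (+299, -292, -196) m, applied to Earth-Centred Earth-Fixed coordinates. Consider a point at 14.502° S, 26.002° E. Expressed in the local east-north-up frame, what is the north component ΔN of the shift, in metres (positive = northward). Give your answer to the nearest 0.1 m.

At φ = -14.502°, λ = 26.002°: sin φ = -0.250414, cos φ = 0.968139, sin λ = 0.438403, cos λ = 0.898779.
ΔN = −sin φ cos λ·ΔX − sin φ sin λ·ΔY + cos φ·ΔZ = −(-0.250414)(0.898779)(299) − (-0.250414)(0.438403)(-292) + (0.968139)(-196) = -154.52 m.

ΔN = -154.5 m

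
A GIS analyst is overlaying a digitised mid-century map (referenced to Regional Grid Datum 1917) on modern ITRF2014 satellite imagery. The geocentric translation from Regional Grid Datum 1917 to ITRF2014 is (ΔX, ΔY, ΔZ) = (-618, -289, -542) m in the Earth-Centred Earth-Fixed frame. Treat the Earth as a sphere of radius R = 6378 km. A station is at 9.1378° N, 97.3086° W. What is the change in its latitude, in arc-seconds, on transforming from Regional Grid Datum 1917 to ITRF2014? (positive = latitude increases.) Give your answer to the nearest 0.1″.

Δφ = -19.2″

sin φ = 0.158809, cos φ = 0.987309, sin λ = -0.991875, cos λ = -0.127213.
North component: ΔN = −sin φ cos λ·ΔX − sin φ sin λ·ΔY + cos φ·ΔZ = −(0.158809)(-0.127213)(-618) − (0.158809)(-0.991875)(-289) + (0.987309)(-542) = -593.13 m.
1° of latitude spans πR/180 = 111317 m, so Δφ = -593.13 / 111317 × 3600 = -19.182″.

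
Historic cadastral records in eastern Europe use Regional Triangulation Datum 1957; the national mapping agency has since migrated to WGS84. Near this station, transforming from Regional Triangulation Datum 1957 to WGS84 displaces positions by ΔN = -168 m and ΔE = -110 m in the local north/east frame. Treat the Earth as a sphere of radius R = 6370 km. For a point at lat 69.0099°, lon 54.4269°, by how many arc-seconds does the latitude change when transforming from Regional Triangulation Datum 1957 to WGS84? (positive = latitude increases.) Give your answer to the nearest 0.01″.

Δφ = -5.44″

On a sphere of radius R, 1 rad of latitude = R, so Δφ = ΔN / R = -168.0 / 6370000 = -2.6374e-05 rad = -5.440″.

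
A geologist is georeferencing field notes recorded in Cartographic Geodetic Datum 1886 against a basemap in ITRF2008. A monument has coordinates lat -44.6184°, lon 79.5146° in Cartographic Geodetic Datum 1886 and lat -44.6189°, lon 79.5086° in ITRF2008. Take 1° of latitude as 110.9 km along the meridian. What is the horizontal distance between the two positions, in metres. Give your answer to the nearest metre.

Δφ = -44.6189° − -44.6184° = -0.0005°; Δλ = 79.5086° − 79.5146° = -0.0060°.
ΔN = Δφ × 110900 = -55.4 m; ΔE = Δλ × 110900 × cos(-44.6184°) = -0.0060 × 110900 × 0.711801 = -473.6 m.
Distance = √(ΔE² + ΔN²) = √((-473.6)² + (-55.4)²) = 476.9 m.

477 m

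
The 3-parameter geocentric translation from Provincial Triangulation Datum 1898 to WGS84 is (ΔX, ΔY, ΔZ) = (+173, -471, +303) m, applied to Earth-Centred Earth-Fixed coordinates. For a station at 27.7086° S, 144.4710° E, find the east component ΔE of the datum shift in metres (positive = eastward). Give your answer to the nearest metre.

ΔE = 283 m

At φ = -27.7086°, λ = 144.4710°: sin φ = -0.464975, cos φ = 0.885324, sin λ = 0.581115, cos λ = -0.813821.
ΔE = −sin λ·ΔX + cos λ·ΔY = −(0.581115)·(173) + (-0.813821)·(-471) = 282.78 m.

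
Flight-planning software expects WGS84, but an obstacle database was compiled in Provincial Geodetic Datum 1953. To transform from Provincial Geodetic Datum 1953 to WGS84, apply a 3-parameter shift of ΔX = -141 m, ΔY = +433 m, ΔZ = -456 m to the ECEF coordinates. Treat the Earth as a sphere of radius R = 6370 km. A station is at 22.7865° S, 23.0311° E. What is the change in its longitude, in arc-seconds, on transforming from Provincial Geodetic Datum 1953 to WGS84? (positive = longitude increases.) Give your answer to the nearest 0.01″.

sin φ = -0.387298, cos φ = 0.921954, sin λ = 0.391231, cos λ = 0.920293.
East component: ΔE = −sin λ·ΔX + cos λ·ΔY = −(0.391231)(-141) + (0.920293)(433) = 453.65 m.
1° of latitude spans πR/180 = 111177 m; at latitude φ, 1° of longitude spans that × cos φ = 102500.6 m, so Δλ = 453.65 / 102500.6 × 3600 = 15.933″.

Δλ = 15.93″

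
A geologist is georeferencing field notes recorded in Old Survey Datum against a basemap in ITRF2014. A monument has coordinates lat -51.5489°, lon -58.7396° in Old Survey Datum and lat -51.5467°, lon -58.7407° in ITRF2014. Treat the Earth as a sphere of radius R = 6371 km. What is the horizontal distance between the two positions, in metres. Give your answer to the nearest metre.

256 m

Δφ = -51.5467° − -51.5489° = +0.0022°; Δλ = -58.7407° − -58.7396° = -0.0011°.
1° along a meridian = πR/180 = 111195 m.
ΔN = Δφ × 111195 = 244.6 m; ΔE = Δλ × 111195 × cos(-51.5489°) = -0.0011 × 111195 × 0.621846 = -76.1 m.
Distance = √(ΔE² + ΔN²) = √((-76.1)² + 244.6²) = 256.2 m.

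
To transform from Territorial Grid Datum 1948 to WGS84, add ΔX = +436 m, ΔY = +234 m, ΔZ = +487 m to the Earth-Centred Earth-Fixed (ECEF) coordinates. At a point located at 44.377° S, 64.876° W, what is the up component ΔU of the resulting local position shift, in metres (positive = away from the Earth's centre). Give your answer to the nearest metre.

At φ = -44.377°, λ = -64.876°: sin φ = -0.699376, cos φ = 0.714753, sin λ = -0.905391, cos λ = 0.424579.
ΔU = cos φ cos λ·ΔX + cos φ sin λ·ΔY + sin φ·ΔZ = (0.714753)(0.424579)(436) + (0.714753)(-0.905391)(234) + (-0.699376)(487) = -359.71 m.

ΔU = -360 m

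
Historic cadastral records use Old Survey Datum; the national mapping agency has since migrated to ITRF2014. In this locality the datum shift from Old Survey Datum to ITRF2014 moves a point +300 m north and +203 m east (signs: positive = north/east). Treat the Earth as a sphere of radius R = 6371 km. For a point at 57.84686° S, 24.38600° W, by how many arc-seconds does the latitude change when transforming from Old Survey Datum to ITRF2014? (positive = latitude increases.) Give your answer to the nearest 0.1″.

Δφ = 9.7″

On a sphere of radius R, 1 rad of latitude = R, so Δφ = ΔN / R = 300.0 / 6371000 = 4.7088e-05 rad = 9.713″.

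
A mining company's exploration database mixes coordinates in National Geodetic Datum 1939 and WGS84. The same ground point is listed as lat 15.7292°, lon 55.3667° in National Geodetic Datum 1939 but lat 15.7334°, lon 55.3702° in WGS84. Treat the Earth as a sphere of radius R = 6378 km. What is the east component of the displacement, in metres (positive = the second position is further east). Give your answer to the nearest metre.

Δφ = 15.7334° − 15.7292° = +0.0042°; Δλ = 55.3702° − 55.3667° = +0.0035°.
1° along a meridian = πR/180 = 111317 m.
ΔN = Δφ × 111317 = 467.5 m; ΔE = Δλ × 111317 × cos(15.7292°) = +0.0035 × 111317 × 0.962554 = 375.0 m.

ΔE = 375 m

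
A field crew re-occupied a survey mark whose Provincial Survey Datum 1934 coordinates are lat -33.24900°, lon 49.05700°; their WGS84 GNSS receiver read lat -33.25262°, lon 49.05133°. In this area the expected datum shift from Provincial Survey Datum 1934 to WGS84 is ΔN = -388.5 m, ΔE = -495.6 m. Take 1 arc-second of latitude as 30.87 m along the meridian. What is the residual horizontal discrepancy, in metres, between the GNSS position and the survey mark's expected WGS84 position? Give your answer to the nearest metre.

34 m

Observed coordinate differences: Δφ = -0.00362°, Δλ = -0.00567°.
Converting to metres (1° lat = 111132 m, cos φ = 0.836296): observed ΔN = -402.3 m, observed ΔE = -527.0 m.
Subtracting the expected shift leaves a residual of -402.3 − (-388.5) = -13.8 m north and -527.0 − (-495.6) = -31.4 m east.
Residual distance = √((-13.8)² + (-31.4)²) = 34.3 m.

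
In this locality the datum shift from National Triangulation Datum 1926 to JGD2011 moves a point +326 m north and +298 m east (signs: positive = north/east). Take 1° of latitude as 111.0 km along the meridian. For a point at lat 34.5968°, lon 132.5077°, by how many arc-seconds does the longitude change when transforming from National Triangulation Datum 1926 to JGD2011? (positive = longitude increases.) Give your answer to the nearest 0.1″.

Δλ = 11.7″

At latitude 34.5968°, cos φ = 0.823168.
1° of longitude at this latitude = 111.0 × cos φ = 91.37 km, so Δλ = 298.0 / 91371.7 = 0.0032614° = 11.741″.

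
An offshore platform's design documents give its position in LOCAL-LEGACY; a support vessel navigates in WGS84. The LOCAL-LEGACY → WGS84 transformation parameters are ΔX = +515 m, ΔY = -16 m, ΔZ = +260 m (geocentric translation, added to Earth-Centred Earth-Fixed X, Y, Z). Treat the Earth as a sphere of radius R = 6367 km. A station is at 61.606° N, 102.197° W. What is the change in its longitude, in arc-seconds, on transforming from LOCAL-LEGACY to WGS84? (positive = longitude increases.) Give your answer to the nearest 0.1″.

sin φ = 0.879698, cos φ = 0.475532, sin λ = -0.977427, cos λ = -0.211274.
East component: ΔE = −sin λ·ΔX + cos λ·ΔY = −(-0.977427)(515) + (-0.211274)(-16) = 506.76 m.
1° of latitude spans πR/180 = 111125 m; at latitude φ, 1° of longitude spans that × cos φ = 52843.6 m, so Δλ = 506.76 / 52843.6 × 3600 = 34.523″.

Δλ = 34.5″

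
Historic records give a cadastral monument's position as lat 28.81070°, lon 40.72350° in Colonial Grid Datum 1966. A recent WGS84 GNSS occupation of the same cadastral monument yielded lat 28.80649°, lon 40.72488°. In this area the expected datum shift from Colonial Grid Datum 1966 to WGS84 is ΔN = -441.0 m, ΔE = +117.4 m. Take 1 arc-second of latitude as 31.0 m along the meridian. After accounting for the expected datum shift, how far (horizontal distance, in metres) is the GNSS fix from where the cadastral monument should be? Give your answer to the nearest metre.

34 m

Observed coordinate differences: Δφ = -0.00421°, Δλ = +0.00138°.
Converting to metres (1° lat = 111600 m, cos φ = 0.876217): observed ΔN = -469.8 m, observed ΔE = 134.9 m.
Subtracting the expected shift leaves a residual of -469.8 − (-441.0) = -28.8 m north and 134.9 − (117.4) = 17.5 m east.
Residual distance = √((-28.8)² + 17.5²) = 33.8 m.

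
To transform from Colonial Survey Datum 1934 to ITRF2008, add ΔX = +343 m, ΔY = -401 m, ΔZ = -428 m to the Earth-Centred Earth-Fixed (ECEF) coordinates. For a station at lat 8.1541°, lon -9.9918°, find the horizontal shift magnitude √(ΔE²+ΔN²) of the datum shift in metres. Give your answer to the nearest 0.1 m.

586.8 m

The local east axis at (φ, λ) is (−sin λ, cos λ, 0), so ΔE = −sin(-9.9918°)·343 + cos(-9.9918°)·(-401) = -335.40 m.
The local north axis is (−sin φ cos λ, −sin φ sin λ, cos φ), giving ΔN = -47.912 − 9.868 − 423.673 = -481.45 m.
Horizontal magnitude = √(ΔE² + ΔN²) = √((-335.40)² + (-481.45)²) = 586.77 m.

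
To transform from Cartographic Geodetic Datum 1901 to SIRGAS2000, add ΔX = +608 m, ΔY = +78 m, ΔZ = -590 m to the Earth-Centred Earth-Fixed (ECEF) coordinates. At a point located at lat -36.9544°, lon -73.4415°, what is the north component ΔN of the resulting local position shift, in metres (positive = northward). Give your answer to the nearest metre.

ΔN = -412 m

At φ = -36.9544°, λ = -73.4415°: sin φ = -0.601179, cos φ = 0.799114, sin λ = -0.958529, cos λ = 0.284994.
ΔN = −sin φ cos λ·ΔX − sin φ sin λ·ΔY + cos φ·ΔZ = −(-0.601179)(0.284994)(608) − (-0.601179)(-0.958529)(78) + (0.799114)(-590) = -412.25 m.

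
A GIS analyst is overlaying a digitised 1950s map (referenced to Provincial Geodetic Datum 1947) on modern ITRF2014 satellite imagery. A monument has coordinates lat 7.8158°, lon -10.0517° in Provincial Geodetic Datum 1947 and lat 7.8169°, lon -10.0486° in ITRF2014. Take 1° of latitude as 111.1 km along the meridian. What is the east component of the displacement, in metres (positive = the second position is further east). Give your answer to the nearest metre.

Δφ = 7.8169° − 7.8158° = +0.0011°; Δλ = -10.0486° − -10.0517° = +0.0031°.
ΔN = Δφ × 111100 = 122.2 m; ΔE = Δλ × 111100 × cos(7.8158°) = +0.0031 × 111100 × 0.990710 = 341.2 m.

ΔE = 341 m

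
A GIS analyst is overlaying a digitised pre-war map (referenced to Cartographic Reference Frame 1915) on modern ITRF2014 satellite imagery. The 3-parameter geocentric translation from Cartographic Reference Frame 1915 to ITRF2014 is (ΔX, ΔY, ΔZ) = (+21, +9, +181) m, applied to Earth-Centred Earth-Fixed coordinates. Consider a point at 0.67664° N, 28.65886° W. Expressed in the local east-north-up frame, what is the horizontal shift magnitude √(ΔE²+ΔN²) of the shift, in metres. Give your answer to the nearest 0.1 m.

181.7 m

The local east axis at (φ, λ) is (−sin λ, cos λ, 0), so ΔE = −sin(-28.65886°)·21 + cos(-28.65886°)·9 = 17.97 m.
The local north axis is (−sin φ cos λ, −sin φ sin λ, cos φ), giving ΔN = -0.218 + 0.051 + 180.987 = 180.82 m.
Horizontal magnitude = √(ΔE² + ΔN²) = √(17.97² + 180.82²) = 181.71 m.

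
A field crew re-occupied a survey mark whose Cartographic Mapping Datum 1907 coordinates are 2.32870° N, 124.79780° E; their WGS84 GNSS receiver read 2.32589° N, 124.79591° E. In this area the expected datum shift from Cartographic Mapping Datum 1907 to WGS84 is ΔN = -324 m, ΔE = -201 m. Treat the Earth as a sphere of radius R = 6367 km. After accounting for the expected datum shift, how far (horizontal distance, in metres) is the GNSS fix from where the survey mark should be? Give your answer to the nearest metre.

15 m

Observed coordinate differences: Δφ = -0.00281°, Δλ = -0.00189°.
Converting to metres (1° lat = 111125 m, cos φ = 0.999174): observed ΔN = -312.3 m, observed ΔE = -209.9 m.
Subtracting the expected shift leaves a residual of -312.3 − (-324) = 11.7 m north and -209.9 − (-201) = -8.9 m east.
Residual distance = √(11.7² + (-8.9)²) = 14.7 m.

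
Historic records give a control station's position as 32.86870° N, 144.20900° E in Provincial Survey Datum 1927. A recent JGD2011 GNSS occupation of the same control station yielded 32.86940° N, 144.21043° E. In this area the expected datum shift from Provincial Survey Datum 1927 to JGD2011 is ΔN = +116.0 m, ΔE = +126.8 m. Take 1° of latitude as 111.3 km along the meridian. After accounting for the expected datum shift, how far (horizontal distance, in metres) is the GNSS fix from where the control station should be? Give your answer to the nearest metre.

Observed coordinate differences: Δφ = +0.00070°, Δλ = +0.00143°.
Converting to metres (1° lat = 111300 m, cos φ = 0.839916): observed ΔN = 77.9 m, observed ΔE = 133.7 m.
Subtracting the expected shift leaves a residual of 77.9 − (116.0) = -38.1 m north and 133.7 − (126.8) = 6.9 m east.
Residual distance = √((-38.1)² + 6.9²) = 38.7 m.

39 m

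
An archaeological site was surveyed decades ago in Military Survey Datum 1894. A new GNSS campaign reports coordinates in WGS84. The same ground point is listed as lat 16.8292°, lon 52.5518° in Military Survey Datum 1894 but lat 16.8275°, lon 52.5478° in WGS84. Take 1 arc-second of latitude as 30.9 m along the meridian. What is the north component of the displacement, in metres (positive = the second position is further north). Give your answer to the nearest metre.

ΔN = -189 m

Δφ = 16.8275° − 16.8292° = -0.0017°; Δλ = 52.5478° − 52.5518° = -0.0040°.
1° of latitude = 3600 × 30.90 = 111240 m.
ΔN = Δφ × 111240 = -189.1 m; ΔE = Δλ × 111240 × cos(16.8292°) = -0.0040 × 111240 × 0.957172 = -425.9 m.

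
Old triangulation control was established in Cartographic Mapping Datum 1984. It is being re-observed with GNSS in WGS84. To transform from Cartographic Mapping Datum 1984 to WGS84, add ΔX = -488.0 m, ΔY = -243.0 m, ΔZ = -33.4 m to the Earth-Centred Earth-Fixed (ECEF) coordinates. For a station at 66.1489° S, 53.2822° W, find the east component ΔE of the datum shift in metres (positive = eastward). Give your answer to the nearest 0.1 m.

At φ = -66.1489°, λ = -53.2822°: sin φ = -0.914599, cos φ = 0.404361, sin λ = -0.801590, cos λ = 0.597874.
ΔE = −sin λ·ΔX + cos λ·ΔY = −(-0.801590)·(-488.0) + (0.597874)·(-243.0) = -536.46 m.

ΔE = -536.5 m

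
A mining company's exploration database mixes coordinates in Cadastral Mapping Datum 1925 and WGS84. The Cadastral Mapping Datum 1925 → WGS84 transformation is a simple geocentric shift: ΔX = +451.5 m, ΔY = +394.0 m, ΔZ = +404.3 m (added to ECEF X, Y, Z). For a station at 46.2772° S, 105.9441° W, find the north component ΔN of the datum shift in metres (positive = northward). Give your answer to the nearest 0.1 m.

At φ = -46.2772°, λ = -105.9441°: sin φ = -0.722692, cos φ = 0.691170, sin λ = -0.961530, cos λ = -0.274699.
ΔN = −sin φ cos λ·ΔX − sin φ sin λ·ΔY + cos φ·ΔZ = −(-0.722692)(-0.274699)(451.5) − (-0.722692)(-0.961530)(394.0) + (0.691170)(404.3) = -83.98 m.

ΔN = -84.0 m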